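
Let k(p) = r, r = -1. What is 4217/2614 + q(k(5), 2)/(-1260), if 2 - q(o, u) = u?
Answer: 4217/2614 ≈ 1.6132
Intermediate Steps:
k(p) = -1
q(o, u) = 2 - u
4217/2614 + q(k(5), 2)/(-1260) = 4217/2614 + (2 - 1*2)/(-1260) = 4217*(1/2614) + (2 - 2)*(-1/1260) = 4217/2614 + 0*(-1/1260) = 4217/2614 + 0 = 4217/2614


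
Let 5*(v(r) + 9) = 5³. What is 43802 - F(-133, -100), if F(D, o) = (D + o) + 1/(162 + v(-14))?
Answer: 7838229/178 ≈ 44035.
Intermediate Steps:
v(r) = 16 (v(r) = -9 + (⅕)*5³ = -9 + (⅕)*125 = -9 + 25 = 16)
F(D, o) = 1/178 + D + o (F(D, o) = (D + o) + 1/(162 + 16) = (D + o) + 1/178 = 1/178 + D + o)
43802 - F(-133, -100) = 43802 - (1/178 - 133 - 100) = 43802 - 1*(-41473/178) = 43802 + 41473/178 = 7838229/178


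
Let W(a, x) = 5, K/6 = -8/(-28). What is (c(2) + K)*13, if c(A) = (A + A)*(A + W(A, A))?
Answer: 2704/7 ≈ 386.29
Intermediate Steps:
K = 12/7 (K = 6*(-8/(-28)) = 6*(-8*(-1/28)) = 6*(2/7) = 12/7 ≈ 1.7143)
c(A) = 2*A*(5 + A) (c(A) = (A + A)*(A + 5) = (2*A)*(5 + A) = 2*A*(5 + A))
(c(2) + K)*13 = (2*2*(5 + 2) + 12/7)*13 = (2*2*7 + 12/7)*13 = (28 + 12/7)*13 = (208/7)*13 = 2704/7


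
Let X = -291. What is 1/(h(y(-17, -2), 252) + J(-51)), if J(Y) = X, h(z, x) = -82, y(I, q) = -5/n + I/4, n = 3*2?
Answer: -1/373 ≈ -0.0026810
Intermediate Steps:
n = 6
y(I, q) = -⅚ + I/4 (y(I, q) = -5/6 + I/4 = -5*⅙ + I*(¼) = -⅚ + I/4)
J(Y) = -291
1/(h(y(-17, -2), 252) + J(-51)) = 1/(-82 - 291) = 1/(-373) = -1/373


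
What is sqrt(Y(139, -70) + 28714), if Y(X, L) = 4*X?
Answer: sqrt(29270) ≈ 171.08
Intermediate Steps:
sqrt(Y(139, -70) + 28714) = sqrt(4*139 + 28714) = sqrt(556 + 28714) = sqrt(29270)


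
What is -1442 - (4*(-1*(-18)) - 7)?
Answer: -1507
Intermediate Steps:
-1442 - (4*(-1*(-18)) - 7) = -1442 - (4*18 - 7) = -1442 - (72 - 7) = -1442 - 1*65 = -1442 - 65 = -1507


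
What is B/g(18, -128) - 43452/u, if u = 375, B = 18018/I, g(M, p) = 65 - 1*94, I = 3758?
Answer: -790373769/6811375 ≈ -116.04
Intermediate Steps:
g(M, p) = -29 (g(M, p) = 65 - 94 = -29)
B = 9009/1879 (B = 18018/3758 = 18018*(1/3758) = 9009/1879 ≈ 4.7946)
B/g(18, -128) - 43452/u = (9009/1879)/(-29) - 43452/375 = (9009/1879)*(-1/29) - 43452*1/375 = -9009/54491 - 14484/125 = -790373769/6811375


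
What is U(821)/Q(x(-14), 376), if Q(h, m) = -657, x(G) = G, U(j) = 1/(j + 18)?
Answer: -1/551223 ≈ -1.8141e-6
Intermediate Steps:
U(j) = 1/(18 + j)
U(821)/Q(x(-14), 376) = 1/((18 + 821)*(-657)) = -1/657/839 = (1/839)*(-1/657) = -1/551223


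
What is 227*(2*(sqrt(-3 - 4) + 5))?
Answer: 2270 + 454*I*sqrt(7) ≈ 2270.0 + 1201.2*I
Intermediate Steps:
227*(2*(sqrt(-3 - 4) + 5)) = 227*(2*(sqrt(-7) + 5)) = 227*(2*(I*sqrt(7) + 5)) = 227*(2*(5 + I*sqrt(7))) = 227*(10 + 2*I*sqrt(7)) = 2270 + 454*I*sqrt(7)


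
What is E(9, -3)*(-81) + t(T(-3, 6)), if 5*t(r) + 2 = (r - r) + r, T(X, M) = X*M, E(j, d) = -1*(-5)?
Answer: -409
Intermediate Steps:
E(j, d) = 5
T(X, M) = M*X
t(r) = -⅖ + r/5 (t(r) = -⅖ + ((r - r) + r)/5 = -⅖ + (0 + r)/5 = -⅖ + r/5)
E(9, -3)*(-81) + t(T(-3, 6)) = 5*(-81) + (-⅖ + (6*(-3))/5) = -405 + (-⅖ + (⅕)*(-18)) = -405 + (-⅖ - 18/5) = -405 - 4 = -409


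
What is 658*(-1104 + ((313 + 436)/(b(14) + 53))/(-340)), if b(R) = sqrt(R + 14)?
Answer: -343448316953/472770 + 246421*sqrt(7)/236385 ≈ -7.2646e+5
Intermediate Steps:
b(R) = sqrt(14 + R)
658*(-1104 + ((313 + 436)/(b(14) + 53))/(-340)) = 658*(-1104 + ((313 + 436)/(sqrt(14 + 14) + 53))/(-340)) = 658*(-1104 + (749/(sqrt(28) + 53))*(-1/340)) = 658*(-1104 + (749/(2*sqrt(7) + 53))*(-1/340)) = 658*(-1104 + (749/(53 + 2*sqrt(7)))*(-1/340)) = 658*(-1104 - 749/(340*(53 + 2*sqrt(7)))) = -726432 - 246421/(170*(53 + 2*sqrt(7)))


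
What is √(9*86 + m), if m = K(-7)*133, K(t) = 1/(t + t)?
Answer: √3058/2 ≈ 27.650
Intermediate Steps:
K(t) = 1/(2*t)
m = -19/2 (m = ((½)/(-7))*133 = ((½)*(-⅐))*133 = -1/14*133 = -19/2 ≈ -9.5000)
√(9*86 + m) = √(9*86 - 19/2) = √(774 - 19/2) = √(1529/2) = √3058/2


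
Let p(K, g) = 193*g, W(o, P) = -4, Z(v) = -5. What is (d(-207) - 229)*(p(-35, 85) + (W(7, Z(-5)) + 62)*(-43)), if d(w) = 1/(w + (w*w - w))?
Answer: -45500191540/14283 ≈ -3.1856e+6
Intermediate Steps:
d(w) = w⁻² (d(w) = 1/(w + (w² - w)) = 1/(w²) = w⁻²)
(d(-207) - 229)*(p(-35, 85) + (W(7, Z(-5)) + 62)*(-43)) = ((-207)⁻² - 229)*(193*85 + (-4 + 62)*(-43)) = (1/42849 - 229)*(16405 + 58*(-43)) = -9812420*(16405 - 2494)/42849 = -9812420/42849*13911 = -45500191540/14283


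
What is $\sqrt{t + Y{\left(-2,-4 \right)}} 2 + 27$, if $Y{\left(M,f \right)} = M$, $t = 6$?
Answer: $31$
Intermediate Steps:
$\sqrt{t + Y{\left(-2,-4 \right)}} 2 + 27 = \sqrt{6 - 2} \cdot 2 + 27 = \sqrt{4} \cdot 2 + 27 = 2 \cdot 2 + 27 = 4 + 27 = 31$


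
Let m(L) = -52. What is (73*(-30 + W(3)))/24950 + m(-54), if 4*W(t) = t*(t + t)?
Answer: -2598523/49900 ≈ -52.075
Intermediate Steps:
W(t) = t**2/2 (W(t) = (t*(t + t))/4 = (t*(2*t))/4 = (2*t**2)/4 = t**2/2)
(73*(-30 + W(3)))/24950 + m(-54) = (73*(-30 + (1/2)*3**2))/24950 - 52 = (73*(-30 + (1/2)*9))*(1/24950) - 52 = (73*(-30 + 9/2))*(1/24950) - 52 = (73*(-51/2))*(1/24950) - 52 = -3723/2*1/24950 - 52 = -3723/49900 - 52 = -2598523/49900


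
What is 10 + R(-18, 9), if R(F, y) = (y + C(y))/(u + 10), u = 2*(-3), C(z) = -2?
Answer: 47/4 ≈ 11.750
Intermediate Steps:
u = -6
R(F, y) = -1/2 + y/4 (R(F, y) = (y - 2)/(-6 + 10) = (-2 + y)/4 = (-2 + y)*(1/4) = -1/2 + y/4)
10 + R(-18, 9) = 10 + (-1/2 + (1/4)*9) = 10 + (-1/2 + 9/4) = 10 + 7/4 = 47/4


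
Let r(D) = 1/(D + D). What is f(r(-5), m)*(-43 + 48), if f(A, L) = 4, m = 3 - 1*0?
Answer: 20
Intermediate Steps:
m = 3 (m = 3 + 0 = 3)
r(D) = 1/(2*D)
f(r(-5), m)*(-43 + 48) = 4*(-43 + 48) = 4*5 = 20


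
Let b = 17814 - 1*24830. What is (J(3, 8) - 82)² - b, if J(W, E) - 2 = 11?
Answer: 11777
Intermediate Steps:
J(W, E) = 13 (J(W, E) = 2 + 11 = 13)
b = -7016 (b = 17814 - 24830 = -7016)
(J(3, 8) - 82)² - b = (13 - 82)² - 1*(-7016) = (-69)² + 7016 = 4761 + 7016 = 11777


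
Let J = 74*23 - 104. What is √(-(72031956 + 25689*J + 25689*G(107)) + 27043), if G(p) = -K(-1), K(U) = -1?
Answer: 2*I*√28270406 ≈ 10634.0*I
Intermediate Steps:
J = 1598 (J = 1702 - 104 = 1598)
G(p) = 1 (G(p) = -1*(-1) = 1)
√(-(72031956 + 25689*J + 25689*G(107)) + 27043) = √(-25689/(1/((1 + 2804) + 1598)) + 27043) = √(-25689/(1/(2805 + 1598)) + 27043) = √(-25689/(1/4403) + 27043) = √(-25689/1/4403 + 27043) = √(-25689*4403 + 27043) = √(-113108667 + 27043) = √(-113081624) = 2*I*√28270406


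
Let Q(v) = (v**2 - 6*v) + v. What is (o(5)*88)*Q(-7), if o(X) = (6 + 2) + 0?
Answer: 59136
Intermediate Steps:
o(X) = 8 (o(X) = 8 + 0 = 8)
Q(v) = v**2 - 5*v
(o(5)*88)*Q(-7) = (8*88)*(-7*(-5 - 7)) = 704*(-7*(-12)) = 704*84 = 59136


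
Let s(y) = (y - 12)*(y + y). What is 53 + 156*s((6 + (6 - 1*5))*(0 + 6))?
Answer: 393173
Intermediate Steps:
s(y) = 2*y*(-12 + y) (s(y) = (-12 + y)*(2*y) = 2*y*(-12 + y))
53 + 156*s((6 + (6 - 1*5))*(0 + 6)) = 53 + 156*(2*((6 + (6 - 1*5))*(0 + 6))*(-12 + (6 + (6 - 1*5))*(0 + 6))) = 53 + 156*(2*((6 + (6 - 5))*6)*(-12 + (6 + (6 - 5))*6)) = 53 + 156*(2*((6 + 1)*6)*(-12 + (6 + 1)*6)) = 53 + 156*(2*(7*6)*(-12 + 7*6)) = 53 + 156*(2*42*(-12 + 42)) = 53 + 156*(2*42*30) = 53 + 156*2520 = 53 + 393120 = 393173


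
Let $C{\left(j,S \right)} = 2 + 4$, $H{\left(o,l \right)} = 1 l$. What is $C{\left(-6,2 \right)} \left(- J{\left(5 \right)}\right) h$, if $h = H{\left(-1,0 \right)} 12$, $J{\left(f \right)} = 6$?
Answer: $0$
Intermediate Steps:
$H{\left(o,l \right)} = l$
$C{\left(j,S \right)} = 6$
$h = 0$ ($h = 0 \cdot 12 = 0$)
$C{\left(-6,2 \right)} \left(- J{\left(5 \right)}\right) h = 6 \left(\left(-1\right) 6\right) 0 = 6 \left(-6\right) 0 = \left(-36\right) 0 = 0$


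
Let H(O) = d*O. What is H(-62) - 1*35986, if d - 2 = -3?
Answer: -35924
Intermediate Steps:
d = -1 (d = 2 - 3 = -1)
H(O) = -O
H(-62) - 1*35986 = -1*(-62) - 1*35986 = 62 - 35986 = -35924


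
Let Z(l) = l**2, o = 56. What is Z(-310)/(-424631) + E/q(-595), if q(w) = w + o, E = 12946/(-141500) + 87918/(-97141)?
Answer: -353084466722019217/1573002727884106750 ≈ -0.22447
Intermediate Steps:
E = -6848992193/6872725750 (E = 12946*(-1/141500) + 87918*(-1/97141) = -6473/70750 - 87918/97141 = -6848992193/6872725750 ≈ -0.99655)
q(w) = 56 + w (q(w) = w + 56 = 56 + w)
Z(-310)/(-424631) + E/q(-595) = (-310)**2/(-424631) - 6848992193/(6872725750*(56 - 595)) = 96100*(-1/424631) - 6848992193/6872725750/(-539) = -96100/424631 - 6848992193/6872725750*(-1/539) = -96100/424631 + 6848992193/3704399179250 = -353084466722019217/1573002727884106750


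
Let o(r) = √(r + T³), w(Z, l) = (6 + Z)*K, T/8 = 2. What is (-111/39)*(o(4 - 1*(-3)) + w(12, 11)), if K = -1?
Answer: 666/13 - 37*√4103/13 ≈ -131.08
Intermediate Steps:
T = 16 (T = 8*2 = 16)
w(Z, l) = -6 - Z (w(Z, l) = (6 + Z)*(-1) = -6 - Z)
o(r) = √(4096 + r) (o(r) = √(r + 16³) = √(r + 4096) = √(4096 + r))
(-111/39)*(o(4 - 1*(-3)) + w(12, 11)) = (-111/39)*(√(4096 + (4 - 1*(-3))) + (-6 - 1*12)) = (-111*1/39)*(√(4096 + (4 + 3)) + (-6 - 12)) = -37*(√(4096 + 7) - 18)/13 = -37*(√4103 - 18)/13 = -37*(-18 + √4103)/13 = 666/13 - 37*√4103/13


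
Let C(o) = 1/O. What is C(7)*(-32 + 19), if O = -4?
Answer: 13/4 ≈ 3.2500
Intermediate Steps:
C(o) = -¼ (C(o) = 1/(-4) = -¼)
C(7)*(-32 + 19) = -(-32 + 19)/4 = -¼*(-13) = 13/4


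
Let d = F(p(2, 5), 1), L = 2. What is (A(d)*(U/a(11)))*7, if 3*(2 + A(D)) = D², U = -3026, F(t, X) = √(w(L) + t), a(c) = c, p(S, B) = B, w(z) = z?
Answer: -21182/33 ≈ -641.88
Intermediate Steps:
F(t, X) = √(2 + t)
d = √7 (d = √(2 + 5) = √7 ≈ 2.6458)
A(D) = -2 + D²/3
(A(d)*(U/a(11)))*7 = ((-2 + (√7)²/3)*(-3026/11))*7 = ((-2 + (⅓)*7)*(-3026*1/11))*7 = ((-2 + 7/3)*(-3026/11))*7 = ((⅓)*(-3026/11))*7 = -3026/33*7 = -21182/33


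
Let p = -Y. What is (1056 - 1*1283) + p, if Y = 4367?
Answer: -4594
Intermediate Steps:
p = -4367 (p = -1*4367 = -4367)
(1056 - 1*1283) + p = (1056 - 1*1283) - 4367 = (1056 - 1283) - 4367 = -227 - 4367 = -4594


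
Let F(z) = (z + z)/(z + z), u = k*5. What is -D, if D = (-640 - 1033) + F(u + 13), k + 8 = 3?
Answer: 1672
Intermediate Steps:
k = -5 (k = -8 + 3 = -5)
u = -25 (u = -5*5 = -25)
F(z) = 1 (F(z) = (2*z)/((2*z)) = (2*z)*(1/(2*z)) = 1)
D = -1672 (D = (-640 - 1033) + 1 = -1673 + 1 = -1672)
-D = -1*(-1672) = 1672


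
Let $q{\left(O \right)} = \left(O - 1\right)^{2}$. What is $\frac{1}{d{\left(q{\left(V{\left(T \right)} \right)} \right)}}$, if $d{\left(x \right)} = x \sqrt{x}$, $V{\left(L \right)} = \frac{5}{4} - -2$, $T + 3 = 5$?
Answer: $\frac{64}{729} \approx 0.087791$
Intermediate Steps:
$T = 2$ ($T = -3 + 5 = 2$)
$V{\left(L \right)} = \frac{13}{4}$ ($V{\left(L \right)} = 5 \cdot \frac{1}{4} + 2 = \frac{5}{4} + 2 = \frac{13}{4}$)
$q{\left(O \right)} = \left(-1 + O\right)^{2}$
$d{\left(x \right)} = x^{\frac{3}{2}}$
$\frac{1}{d{\left(q{\left(V{\left(T \right)} \right)} \right)}} = \frac{1}{\left(\left(-1 + \frac{13}{4}\right)^{2}\right)^{\frac{3}{2}}} = \frac{1}{\left(\left(\frac{9}{4}\right)^{2}\right)^{\frac{3}{2}}} = \frac{1}{\left(\frac{81}{16}\right)^{\frac{3}{2}}} = \frac{1}{\frac{729}{64}} = \frac{64}{729}$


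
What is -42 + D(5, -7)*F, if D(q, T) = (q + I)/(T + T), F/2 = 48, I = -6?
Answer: -246/7 ≈ -35.143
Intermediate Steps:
F = 96 (F = 2*48 = 96)
D(q, T) = (-6 + q)/(2*T) (D(q, T) = (q - 6)/(T + T) = (-6 + q)/((2*T)) = (-6 + q)*(1/(2*T)) = (-6 + q)/(2*T))
-42 + D(5, -7)*F = -42 + ((½)*(-6 + 5)/(-7))*96 = -42 + ((½)*(-⅐)*(-1))*96 = -42 + (1/14)*96 = -42 + 48/7 = -246/7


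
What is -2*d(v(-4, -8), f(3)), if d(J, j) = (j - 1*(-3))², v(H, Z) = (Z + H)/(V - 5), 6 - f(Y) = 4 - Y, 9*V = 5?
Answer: -128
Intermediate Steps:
V = 5/9 (V = (⅑)*5 = 5/9 ≈ 0.55556)
f(Y) = 2 + Y (f(Y) = 6 - (4 - Y) = 6 + (-4 + Y) = 2 + Y)
v(H, Z) = -9*H/40 - 9*Z/40 (v(H, Z) = (Z + H)/(5/9 - 5) = (H + Z)/(-40/9) = (H + Z)*(-9/40) = -9*H/40 - 9*Z/40)
d(J, j) = (3 + j)² (d(J, j) = (j + 3)² = (3 + j)²)
-2*d(v(-4, -8), f(3)) = -2*(3 + (2 + 3))² = -2*(3 + 5)² = -2*8² = -2*64 = -128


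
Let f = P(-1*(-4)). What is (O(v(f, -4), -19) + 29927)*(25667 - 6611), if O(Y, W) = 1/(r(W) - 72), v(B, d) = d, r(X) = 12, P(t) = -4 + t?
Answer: 2851442972/5 ≈ 5.7029e+8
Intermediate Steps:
f = 0 (f = -4 - 1*(-4) = -4 + 4 = 0)
O(Y, W) = -1/60 (O(Y, W) = 1/(12 - 72) = 1/(-60) = -1/60)
(O(v(f, -4), -19) + 29927)*(25667 - 6611) = (-1/60 + 29927)*(25667 - 6611) = (1795619/60)*19056 = 2851442972/5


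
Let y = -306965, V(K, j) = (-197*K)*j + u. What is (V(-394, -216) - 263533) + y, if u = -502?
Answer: -17336488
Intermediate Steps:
V(K, j) = -502 - 197*K*j (V(K, j) = (-197*K)*j - 502 = -197*K*j - 502 = -502 - 197*K*j)
(V(-394, -216) - 263533) + y = ((-502 - 197*(-394)*(-216)) - 263533) - 306965 = ((-502 - 16765488) - 263533) - 306965 = (-16765990 - 263533) - 306965 = -17029523 - 306965 = -17336488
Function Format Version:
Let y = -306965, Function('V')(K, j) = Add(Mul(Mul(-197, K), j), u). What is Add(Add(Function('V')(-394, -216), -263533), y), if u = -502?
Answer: -17336488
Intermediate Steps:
Function('V')(K, j) = Add(-502, Mul(-197, K, j)) (Function('V')(K, j) = Add(Mul(Mul(-197, K), j), -502) = Add(Mul(-197, K, j), -502) = Add(-502, Mul(-197, K, j)))
Add(Add(Function('V')(-394, -216), -263533), y) = Add(Add(Add(-502, Mul(-197, -394, -216)), -263533), -306965) = Add(Add(Add(-502, -16765488), -263533), -306965) = Add(Add(-16765990, -263533), -306965) = Add(-17029523, -306965) = -17336488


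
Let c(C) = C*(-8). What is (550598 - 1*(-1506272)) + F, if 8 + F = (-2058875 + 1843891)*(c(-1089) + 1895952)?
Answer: -409470228514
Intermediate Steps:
c(C) = -8*C
F = -409472285384 (F = -8 + (-2058875 + 1843891)*(-8*(-1089) + 1895952) = -8 - 214984*(8712 + 1895952) = -8 - 214984*1904664 = -8 - 409472285376 = -409472285384)
(550598 - 1*(-1506272)) + F = (550598 - 1*(-1506272)) - 409472285384 = (550598 + 1506272) - 409472285384 = 2056870 - 409472285384 = -409470228514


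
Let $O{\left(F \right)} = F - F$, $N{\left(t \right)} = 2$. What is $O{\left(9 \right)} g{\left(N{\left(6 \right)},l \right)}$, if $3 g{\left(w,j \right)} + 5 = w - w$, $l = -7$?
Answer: $0$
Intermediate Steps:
$O{\left(F \right)} = 0$
$g{\left(w,j \right)} = - \frac{5}{3}$ ($g{\left(w,j \right)} = - \frac{5}{3} + \frac{w - w}{3} = - \frac{5}{3} + \frac{1}{3} \cdot 0 = - \frac{5}{3} + 0 = - \frac{5}{3}$)
$O{\left(9 \right)} g{\left(N{\left(6 \right)},l \right)} = 0 \left(- \frac{5}{3}\right) = 0$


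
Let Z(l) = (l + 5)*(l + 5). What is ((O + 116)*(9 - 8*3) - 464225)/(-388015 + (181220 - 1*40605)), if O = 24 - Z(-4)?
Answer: 46631/24740 ≈ 1.8848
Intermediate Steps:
Z(l) = (5 + l)² (Z(l) = (5 + l)*(5 + l) = (5 + l)²)
O = 23 (O = 24 - (5 - 4)² = 24 - 1*1² = 24 - 1*1 = 24 - 1 = 23)
((O + 116)*(9 - 8*3) - 464225)/(-388015 + (181220 - 1*40605)) = ((23 + 116)*(9 - 8*3) - 464225)/(-388015 + (181220 - 1*40605)) = (139*(9 - 24) - 464225)/(-388015 + (181220 - 40605)) = (139*(-15) - 464225)/(-388015 + 140615) = (-2085 - 464225)/(-247400) = -466310*(-1/247400) = 46631/24740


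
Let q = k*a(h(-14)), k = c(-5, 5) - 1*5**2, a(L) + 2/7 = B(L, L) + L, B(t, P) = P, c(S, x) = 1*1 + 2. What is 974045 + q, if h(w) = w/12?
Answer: 20456155/21 ≈ 9.7410e+5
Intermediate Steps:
h(w) = w/12 (h(w) = w*(1/12) = w/12)
c(S, x) = 3 (c(S, x) = 1 + 2 = 3)
a(L) = -2/7 + 2*L (a(L) = -2/7 + (L + L) = -2/7 + 2*L)
k = -22 (k = 3 - 1*5**2 = 3 - 1*25 = 3 - 25 = -22)
q = 1210/21 (q = -22*(-2/7 + 2*((1/12)*(-14))) = -22*(-2/7 + 2*(-7/6)) = -22*(-2/7 - 7/3) = -22*(-55/21) = 1210/21 ≈ 57.619)
974045 + q = 974045 + 1210/21 = 20456155/21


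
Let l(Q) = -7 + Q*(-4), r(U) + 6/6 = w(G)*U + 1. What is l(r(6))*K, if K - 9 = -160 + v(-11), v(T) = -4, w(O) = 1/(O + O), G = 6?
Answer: 1395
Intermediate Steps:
w(O) = 1/(2*O)
r(U) = U/12 (r(U) = -1 + (((½)/6)*U + 1) = -1 + (((½)*(⅙))*U + 1) = -1 + (U/12 + 1) = -1 + (1 + U/12) = U/12)
K = -155 (K = 9 + (-160 - 4) = 9 - 164 = -155)
l(Q) = -7 - 4*Q
l(r(6))*K = (-7 - 6/3)*(-155) = (-7 - 4*½)*(-155) = (-7 - 2)*(-155) = -9*(-155) = 1395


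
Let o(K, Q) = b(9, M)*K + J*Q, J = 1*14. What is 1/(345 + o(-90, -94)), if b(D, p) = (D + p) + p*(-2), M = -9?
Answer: -1/2591 ≈ -0.00038595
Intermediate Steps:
J = 14
b(D, p) = D - p (b(D, p) = (D + p) - 2*p = D - p)
o(K, Q) = 14*Q + 18*K (o(K, Q) = (9 - 1*(-9))*K + 14*Q = (9 + 9)*K + 14*Q = 18*K + 14*Q = 14*Q + 18*K)
1/(345 + o(-90, -94)) = 1/(345 + (14*(-94) + 18*(-90))) = 1/(345 + (-1316 - 1620)) = 1/(345 - 2936) = 1/(-2591) = -1/2591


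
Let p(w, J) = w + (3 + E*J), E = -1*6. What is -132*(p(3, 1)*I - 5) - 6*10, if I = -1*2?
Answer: 600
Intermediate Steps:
E = -6
I = -2
p(w, J) = 3 + w - 6*J (p(w, J) = w + (3 - 6*J) = 3 + w - 6*J)
-132*(p(3, 1)*I - 5) - 6*10 = -132*((3 + 3 - 6*1)*(-2) - 5) - 6*10 = -132*((3 + 3 - 6)*(-2) - 5) - 60 = -132*(0*(-2) - 5) - 60 = -132*(0 - 5) - 60 = -132*(-5) - 60 = 660 - 60 = 600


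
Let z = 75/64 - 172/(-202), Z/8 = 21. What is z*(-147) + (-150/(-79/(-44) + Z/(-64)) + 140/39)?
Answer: -2079949931/18403008 ≈ -113.02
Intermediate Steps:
Z = 168 (Z = 8*21 = 168)
z = 13079/6464 (z = 75*(1/64) - 172*(-1/202) = 75/64 + 86/101 = 13079/6464 ≈ 2.0234)
z*(-147) + (-150/(-79/(-44) + Z/(-64)) + 140/39) = (13079/6464)*(-147) + (-150/(-79/(-44) + 168/(-64)) + 140/39) = -1922613/6464 + (-150/(-79*(-1/44) + 168*(-1/64)) + 140*(1/39)) = -1922613/6464 + (-150/(79/44 - 21/8) + 140/39) = -1922613/6464 + (-150/(-73/88) + 140/39) = -1922613/6464 + (-150*(-88/73) + 140/39) = -1922613/6464 + (13200/73 + 140/39) = -1922613/6464 + 525020/2847 = -2079949931/18403008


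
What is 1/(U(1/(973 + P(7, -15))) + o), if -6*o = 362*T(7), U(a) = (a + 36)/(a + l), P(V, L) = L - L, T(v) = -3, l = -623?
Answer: 606178/109683189 ≈ 0.0055266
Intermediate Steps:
P(V, L) = 0
U(a) = (36 + a)/(-623 + a) (U(a) = (a + 36)/(a - 623) = (36 + a)/(-623 + a))
o = 181 (o = -181*(-3)/3 = -⅙*(-1086) = 181)
1/(U(1/(973 + P(7, -15))) + o) = 1/((36 + 1/(973 + 0))/(-623 + 1/(973 + 0)) + 181) = 1/((36 + 1/973)/(-623 + 1/973) + 181) = 1/((35029/973)/(-606178/973) + 181) = 1/(-973/606178*35029/973 + 181) = 1/(-35029/606178 + 181) = 1/(109683189/606178) = 606178/109683189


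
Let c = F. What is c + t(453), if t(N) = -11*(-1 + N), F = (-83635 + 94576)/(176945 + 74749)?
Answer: -417137209/83898 ≈ -4972.0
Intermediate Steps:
F = 3647/83898 (F = 10941/251694 = 10941*(1/251694) = 3647/83898 ≈ 0.043469)
t(N) = 11 - 11*N
c = 3647/83898 ≈ 0.043469
c + t(453) = 3647/83898 + (11 - 11*453) = 3647/83898 + (11 - 4983) = 3647/83898 - 4972 = -417137209/83898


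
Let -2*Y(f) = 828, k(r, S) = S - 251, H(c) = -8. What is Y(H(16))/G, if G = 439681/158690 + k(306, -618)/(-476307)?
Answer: -31292255341620/209561039677 ≈ -149.32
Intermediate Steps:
k(r, S) = -251 + S
Y(f) = -414 (Y(f) = -½*828 = -414)
G = 209561039677/75585157830 (G = 439681/158690 + (-251 - 618)/(-476307) = 439681*(1/158690) - 869*(-1/476307) = 439681/158690 + 869/476307 = 209561039677/75585157830 ≈ 2.7725)
Y(H(16))/G = -414/209561039677/75585157830 = -414*75585157830/209561039677 = -31292255341620/209561039677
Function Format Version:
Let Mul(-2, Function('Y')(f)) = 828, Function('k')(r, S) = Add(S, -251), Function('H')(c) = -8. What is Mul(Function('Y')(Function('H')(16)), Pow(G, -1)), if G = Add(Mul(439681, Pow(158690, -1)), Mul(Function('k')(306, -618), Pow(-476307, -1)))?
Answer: Rational(-31292255341620, 209561039677) ≈ -149.32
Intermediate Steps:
Function('k')(r, S) = Add(-251, S)
Function('Y')(f) = -414 (Function('Y')(f) = Mul(Rational(-1, 2), 828) = -414)
G = Rational(209561039677, 75585157830) (G = Add(Mul(439681, Pow(158690, -1)), Mul(Add(-251, -618), Pow(-476307, -1))) = Add(Mul(439681, Rational(1, 158690)), Mul(-869, Rational(-1, 476307))) = Add(Rational(439681, 158690), Rational(869, 476307)) = Rational(209561039677, 75585157830) ≈ 2.7725)
Mul(Function('Y')(Function('H')(16)), Pow(G, -1)) = Mul(-414, Pow(Rational(209561039677, 75585157830), -1)) = Mul(-414, Rational(75585157830, 209561039677)) = Rational(-31292255341620, 209561039677)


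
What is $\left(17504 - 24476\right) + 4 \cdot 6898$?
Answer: $20620$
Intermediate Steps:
$\left(17504 - 24476\right) + 4 \cdot 6898 = -6972 + 27592 = 20620$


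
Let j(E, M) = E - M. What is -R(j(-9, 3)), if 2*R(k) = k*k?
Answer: -72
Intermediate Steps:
R(k) = k**2/2 (R(k) = (k*k)/2 = k**2/2)
-R(j(-9, 3)) = -(-9 - 1*3)**2/2 = -(-9 - 3)**2/2 = -(-12)**2/2 = -144/2 = -1*72 = -72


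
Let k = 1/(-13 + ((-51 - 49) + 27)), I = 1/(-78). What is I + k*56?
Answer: -2227/3354 ≈ -0.66398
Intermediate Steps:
I = -1/78 ≈ -0.012821
k = -1/86 (k = 1/(-13 + (-100 + 27)) = 1/(-13 - 73) = 1/(-86) = -1/86 ≈ -0.011628)
I + k*56 = -1/78 - 1/86*56 = -1/78 - 28/43 = -2227/3354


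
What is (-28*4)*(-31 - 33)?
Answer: 7168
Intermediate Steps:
(-28*4)*(-31 - 33) = -112*(-64) = 7168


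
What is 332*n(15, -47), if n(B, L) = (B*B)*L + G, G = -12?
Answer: -3514884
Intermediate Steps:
n(B, L) = -12 + L*B² (n(B, L) = (B*B)*L - 12 = B²*L - 12 = L*B² - 12 = -12 + L*B²)
332*n(15, -47) = 332*(-12 - 47*15²) = 332*(-12 - 47*225) = 332*(-12 - 10575) = 332*(-10587) = -3514884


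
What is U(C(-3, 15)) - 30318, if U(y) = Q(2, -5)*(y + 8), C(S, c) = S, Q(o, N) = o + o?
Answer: -30298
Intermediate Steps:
Q(o, N) = 2*o
U(y) = 32 + 4*y (U(y) = (2*2)*(y + 8) = 4*(8 + y) = 32 + 4*y)
U(C(-3, 15)) - 30318 = (32 + 4*(-3)) - 30318 = (32 - 12) - 30318 = 20 - 30318 = -30298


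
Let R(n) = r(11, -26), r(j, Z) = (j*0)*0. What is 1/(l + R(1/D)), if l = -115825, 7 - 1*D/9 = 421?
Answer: -1/115825 ≈ -8.6337e-6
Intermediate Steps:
D = -3726 (D = 63 - 9*421 = 63 - 3789 = -3726)
r(j, Z) = 0 (r(j, Z) = 0*0 = 0)
R(n) = 0
1/(l + R(1/D)) = 1/(-115825 + 0) = 1/(-115825) = -1/115825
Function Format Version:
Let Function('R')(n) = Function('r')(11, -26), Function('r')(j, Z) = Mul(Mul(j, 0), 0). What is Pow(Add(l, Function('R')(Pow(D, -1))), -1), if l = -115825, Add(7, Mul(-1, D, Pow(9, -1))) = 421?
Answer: Rational(-1, 115825) ≈ -8.6337e-6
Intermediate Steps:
D = -3726 (D = Add(63, Mul(-9, 421)) = Add(63, -3789) = -3726)
Function('r')(j, Z) = 0 (Function('r')(j, Z) = Mul(0, 0) = 0)
Function('R')(n) = 0
Pow(Add(l, Function('R')(Pow(D, -1))), -1) = Pow(Add(-115825, 0), -1) = Pow(-115825, -1) = Rational(-1, 115825)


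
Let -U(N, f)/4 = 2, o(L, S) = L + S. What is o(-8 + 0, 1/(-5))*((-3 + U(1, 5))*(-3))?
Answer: -1353/5 ≈ -270.60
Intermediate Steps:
U(N, f) = -8 (U(N, f) = -4*2 = -8)
o(-8 + 0, 1/(-5))*((-3 + U(1, 5))*(-3)) = ((-8 + 0) + 1/(-5))*((-3 - 8)*(-3)) = (-8 - 1/5)*(-11*(-3)) = -41/5*33 = -1353/5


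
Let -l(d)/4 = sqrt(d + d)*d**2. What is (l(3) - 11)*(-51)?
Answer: 561 + 1836*sqrt(6) ≈ 5058.3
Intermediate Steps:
l(d) = -4*sqrt(2)*d**(5/2) (l(d) = -4*sqrt(d + d)*d**2 = -4*sqrt(2*d)*d**2 = -4*sqrt(2)*sqrt(d)*d**2 = -4*sqrt(2)*d**(5/2))
(l(3) - 11)*(-51) = (-4*sqrt(2)*3**(5/2) - 11)*(-51) = (-4*sqrt(2)*9*sqrt(3) - 11)*(-51) = (-36*sqrt(6) - 11)*(-51) = (-11 - 36*sqrt(6))*(-51) = 561 + 1836*sqrt(6)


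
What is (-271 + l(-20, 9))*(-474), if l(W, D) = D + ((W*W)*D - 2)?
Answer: -1581264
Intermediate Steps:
l(W, D) = -2 + D + D*W**2 (l(W, D) = D + (W**2*D - 2) = D + (D*W**2 - 2) = D + (-2 + D*W**2) = -2 + D + D*W**2)
(-271 + l(-20, 9))*(-474) = (-271 + (-2 + 9 + 9*(-20)**2))*(-474) = (-271 + (-2 + 9 + 9*400))*(-474) = (-271 + (-2 + 9 + 3600))*(-474) = (-271 + 3607)*(-474) = 3336*(-474) = -1581264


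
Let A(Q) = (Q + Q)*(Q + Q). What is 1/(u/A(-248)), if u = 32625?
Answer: 246016/32625 ≈ 7.5407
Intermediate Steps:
A(Q) = 4*Q**2 (A(Q) = (2*Q)*(2*Q) = 4*Q**2)
1/(u/A(-248)) = 1/(32625/((4*(-248)**2))) = 1/(32625/((4*61504))) = 1/(32625/246016) = 246016/32625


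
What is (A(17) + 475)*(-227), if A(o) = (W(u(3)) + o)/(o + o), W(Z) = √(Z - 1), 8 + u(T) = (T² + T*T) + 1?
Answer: -215877/2 - 227*√10/34 ≈ -1.0796e+5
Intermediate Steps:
u(T) = -7 + 2*T² (u(T) = -8 + ((T² + T*T) + 1) = -8 + ((T² + T²) + 1) = -8 + (2*T² + 1) = -8 + (1 + 2*T²) = -7 + 2*T²)
W(Z) = √(-1 + Z)
A(o) = (o + √10)/(2*o) (A(o) = (√(-1 + (-7 + 2*3²)) + o)/(o + o) = (√(-1 + (-7 + 2*9)) + o)/((2*o)) = (√(-1 + (-7 + 18)) + o)*(1/(2*o)) = (√(-1 + 11) + o)*(1/(2*o)) = (√10 + o)*(1/(2*o)) = (o + √10)*(1/(2*o)) = (o + √10)/(2*o))
(A(17) + 475)*(-227) = ((½)*(17 + √10)/17 + 475)*(-227) = ((½)*(1/17)*(17 + √10) + 475)*(-227) = ((½ + √10/34) + 475)*(-227) = (951/2 + √10/34)*(-227) = -215877/2 - 227*√10/34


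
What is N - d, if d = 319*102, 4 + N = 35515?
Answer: 2973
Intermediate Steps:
N = 35511 (N = -4 + 35515 = 35511)
d = 32538
N - d = 35511 - 1*32538 = 35511 - 32538 = 2973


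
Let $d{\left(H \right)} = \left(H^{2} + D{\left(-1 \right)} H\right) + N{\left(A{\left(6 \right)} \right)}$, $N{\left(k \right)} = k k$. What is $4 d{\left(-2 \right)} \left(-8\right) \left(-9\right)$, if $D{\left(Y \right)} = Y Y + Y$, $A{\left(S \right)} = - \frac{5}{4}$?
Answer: $1602$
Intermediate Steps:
$A{\left(S \right)} = - \frac{5}{4}$ ($A{\left(S \right)} = \left(-5\right) \frac{1}{4} = - \frac{5}{4}$)
$D{\left(Y \right)} = Y + Y^{2}$ ($D{\left(Y \right)} = Y^{2} + Y = Y + Y^{2}$)
$N{\left(k \right)} = k^{2}$
$d{\left(H \right)} = \frac{25}{16} + H^{2}$ ($d{\left(H \right)} = \left(H^{2} + - (1 - 1) H\right) + \left(- \frac{5}{4}\right)^{2} = \left(H^{2} + \left(-1\right) 0 H\right) + \frac{25}{16} = \left(H^{2} + 0 H\right) + \frac{25}{16} = \left(H^{2} + 0\right) + \frac{25}{16} = H^{2} + \frac{25}{16} = \frac{25}{16} + H^{2}$)
$4 d{\left(-2 \right)} \left(-8\right) \left(-9\right) = 4 \left(\frac{25}{16} + \left(-2\right)^{2}\right) \left(-8\right) \left(-9\right) = 4 \left(\frac{25}{16} + 4\right) \left(-8\right) \left(-9\right) = 4 \cdot \frac{89}{16} \left(-8\right) \left(-9\right) = \frac{89}{4} \left(-8\right) \left(-9\right) = \left(-178\right) \left(-9\right) = 1602$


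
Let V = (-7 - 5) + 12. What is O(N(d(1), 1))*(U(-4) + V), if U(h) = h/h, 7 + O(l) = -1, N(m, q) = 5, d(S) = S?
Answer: -8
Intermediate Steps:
O(l) = -8 (O(l) = -7 - 1 = -8)
V = 0 (V = -12 + 12 = 0)
U(h) = 1
O(N(d(1), 1))*(U(-4) + V) = -8*(1 + 0) = -8*1 = -8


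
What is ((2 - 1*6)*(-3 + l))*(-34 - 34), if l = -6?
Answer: -2448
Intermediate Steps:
((2 - 1*6)*(-3 + l))*(-34 - 34) = ((2 - 1*6)*(-3 - 6))*(-34 - 34) = ((2 - 6)*(-9))*(-68) = -4*(-9)*(-68) = 36*(-68) = -2448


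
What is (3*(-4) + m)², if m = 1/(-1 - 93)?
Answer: 1274641/8836 ≈ 144.26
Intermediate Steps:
m = -1/94 (m = 1/(-94) = -1/94 ≈ -0.010638)
(3*(-4) + m)² = (3*(-4) - 1/94)² = (-12 - 1/94)² = (-1129/94)² = 1274641/8836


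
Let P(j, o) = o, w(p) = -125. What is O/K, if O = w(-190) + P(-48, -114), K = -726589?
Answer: 239/726589 ≈ 0.00032893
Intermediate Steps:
O = -239 (O = -125 - 114 = -239)
O/K = -239/(-726589) = -239*(-1/726589) = 239/726589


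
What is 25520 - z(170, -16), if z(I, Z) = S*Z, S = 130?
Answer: 27600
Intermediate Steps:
z(I, Z) = 130*Z
25520 - z(170, -16) = 25520 - 130*(-16) = 25520 - 1*(-2080) = 25520 + 2080 = 27600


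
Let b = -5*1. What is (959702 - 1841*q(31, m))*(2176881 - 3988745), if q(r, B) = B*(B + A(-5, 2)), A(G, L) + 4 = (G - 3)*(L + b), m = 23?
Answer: 1560100061608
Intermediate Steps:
b = -5
A(G, L) = -4 + (-5 + L)*(-3 + G) (A(G, L) = -4 + (G - 3)*(L - 5) = -4 + (-3 + G)*(-5 + L) = -4 + (-5 + L)*(-3 + G))
q(r, B) = B*(20 + B) (q(r, B) = B*(B + (11 - 5*(-5) - 3*2 - 5*2)) = B*(B + (11 + 25 - 6 - 10)) = B*(B + 20) = B*(20 + B))
(959702 - 1841*q(31, m))*(2176881 - 3988745) = (959702 - 42343*(20 + 23))*(2176881 - 3988745) = (959702 - 42343*43)*(-1811864) = (959702 - 1841*989)*(-1811864) = (959702 - 1820749)*(-1811864) = -861047*(-1811864) = 1560100061608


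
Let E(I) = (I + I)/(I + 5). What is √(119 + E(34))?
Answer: √183651/39 ≈ 10.988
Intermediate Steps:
E(I) = 2*I/(5 + I) (E(I) = (2*I)/(5 + I) = 2*I/(5 + I))
√(119 + E(34)) = √(119 + 2*34/(5 + 34)) = √(119 + 2*34/39) = √(119 + 2*34*(1/39)) = √(119 + 68/39) = √(4709/39) = √183651/39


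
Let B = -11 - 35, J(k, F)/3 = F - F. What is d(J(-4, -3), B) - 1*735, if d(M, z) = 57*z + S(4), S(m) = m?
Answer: -3353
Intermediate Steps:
J(k, F) = 0 (J(k, F) = 3*(F - F) = 3*0 = 0)
B = -46
d(M, z) = 4 + 57*z (d(M, z) = 57*z + 4 = 4 + 57*z)
d(J(-4, -3), B) - 1*735 = (4 + 57*(-46)) - 1*735 = (4 - 2622) - 735 = -2618 - 735 = -3353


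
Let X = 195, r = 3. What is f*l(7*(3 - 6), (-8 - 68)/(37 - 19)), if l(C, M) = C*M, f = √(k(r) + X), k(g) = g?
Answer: 266*√22 ≈ 1247.7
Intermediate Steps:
f = 3*√22 (f = √(3 + 195) = √198 = 3*√22 ≈ 14.071)
f*l(7*(3 - 6), (-8 - 68)/(37 - 19)) = (3*√22)*((7*(3 - 6))*((-8 - 68)/(37 - 19))) = (3*√22)*((7*(-3))*(-76/18)) = (3*√22)*(-(-1596)/18) = (3*√22)*(-21*(-38/9)) = (3*√22)*(266/3) = 266*√22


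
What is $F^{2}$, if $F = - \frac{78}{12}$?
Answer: $\frac{169}{4} \approx 42.25$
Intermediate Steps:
$F = - \frac{13}{2}$ ($F = \left(-78\right) \frac{1}{12} = - \frac{13}{2} \approx -6.5$)
$F^{2} = \left(- \frac{13}{2}\right)^{2} = \frac{169}{4}$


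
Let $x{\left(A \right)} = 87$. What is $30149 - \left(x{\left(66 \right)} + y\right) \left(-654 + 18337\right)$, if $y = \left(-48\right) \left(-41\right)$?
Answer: $-36308416$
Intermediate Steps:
$y = 1968$
$30149 - \left(x{\left(66 \right)} + y\right) \left(-654 + 18337\right) = 30149 - \left(87 + 1968\right) \left(-654 + 18337\right) = 30149 - 2055 \cdot 17683 = 30149 - 36338565 = -36308416$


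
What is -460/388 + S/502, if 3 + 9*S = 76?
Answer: -512489/438246 ≈ -1.1694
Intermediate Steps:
S = 73/9 (S = -⅓ + (⅑)*76 = -⅓ + 76/9 = 73/9 ≈ 8.1111)
-460/388 + S/502 = -460/388 + (73/9)/502 = -460*1/388 + (73/9)*(1/502) = -115/97 + 73/4518 = -512489/438246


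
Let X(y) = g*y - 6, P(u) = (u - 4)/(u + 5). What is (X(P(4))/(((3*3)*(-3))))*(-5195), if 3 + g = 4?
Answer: -10390/9 ≈ -1154.4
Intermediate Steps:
g = 1 (g = -3 + 4 = 1)
P(u) = (-4 + u)/(5 + u)
X(y) = -6 + y (X(y) = 1*y - 6 = y - 6 = -6 + y)
(X(P(4))/(((3*3)*(-3))))*(-5195) = ((-6 + (-4 + 4)/(5 + 4))/(((3*3)*(-3))))*(-5195) = ((-6 + 0/9)/((9*(-3))))*(-5195) = ((-6 + (⅑)*0)/(-27))*(-5195) = ((-6 + 0)*(-1/27))*(-5195) = -6*(-1/27)*(-5195) = (2/9)*(-5195) = -10390/9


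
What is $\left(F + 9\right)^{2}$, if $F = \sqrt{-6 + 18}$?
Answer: $93 + 36 \sqrt{3} \approx 155.35$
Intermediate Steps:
$F = 2 \sqrt{3}$ ($F = \sqrt{12} = 2 \sqrt{3} \approx 3.4641$)
$\left(F + 9\right)^{2} = \left(2 \sqrt{3} + 9\right)^{2} = \left(9 + 2 \sqrt{3}\right)^{2}$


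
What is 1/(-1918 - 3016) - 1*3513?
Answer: -17333143/4934 ≈ -3513.0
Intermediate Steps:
1/(-1918 - 3016) - 1*3513 = 1/(-4934) - 3513 = -1/4934 - 3513 = -17333143/4934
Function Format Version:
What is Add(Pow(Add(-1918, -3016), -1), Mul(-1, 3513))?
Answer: Rational(-17333143, 4934) ≈ -3513.0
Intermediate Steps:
Add(Pow(Add(-1918, -3016), -1), Mul(-1, 3513)) = Add(Pow(-4934, -1), -3513) = Add(Rational(-1, 4934), -3513) = Rational(-17333143, 4934)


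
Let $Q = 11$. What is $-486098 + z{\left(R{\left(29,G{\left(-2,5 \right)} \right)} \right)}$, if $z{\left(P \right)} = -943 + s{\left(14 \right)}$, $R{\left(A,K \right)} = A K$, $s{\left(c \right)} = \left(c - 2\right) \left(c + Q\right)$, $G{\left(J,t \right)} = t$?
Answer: $-486741$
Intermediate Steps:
$s{\left(c \right)} = \left(-2 + c\right) \left(11 + c\right)$ ($s{\left(c \right)} = \left(c - 2\right) \left(c + 11\right) = \left(-2 + c\right) \left(11 + c\right)$)
$z{\left(P \right)} = -643$ ($z{\left(P \right)} = -943 + \left(-22 + 14^{2} + 9 \cdot 14\right) = -943 + \left(-22 + 196 + 126\right) = -943 + 300 = -643$)
$-486098 + z{\left(R{\left(29,G{\left(-2,5 \right)} \right)} \right)} = -486098 - 643 = -486741$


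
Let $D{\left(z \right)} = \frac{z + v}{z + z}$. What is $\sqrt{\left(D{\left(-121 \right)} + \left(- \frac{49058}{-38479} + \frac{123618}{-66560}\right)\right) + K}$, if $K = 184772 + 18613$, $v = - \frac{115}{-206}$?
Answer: $\frac{\sqrt{1672448613108521418040358670}}{90681150560} \approx 450.98$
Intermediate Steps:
$v = \frac{115}{206}$ ($v = \left(-115\right) \left(- \frac{1}{206}\right) = \frac{115}{206} \approx 0.55825$)
$D{\left(z \right)} = \frac{\frac{115}{206} + z}{2 z}$ ($D{\left(z \right)} = \frac{z + \frac{115}{206}}{z + z} = \frac{\frac{115}{206} + z}{2 z}$)
$K = 203385$
$\sqrt{\left(D{\left(-121 \right)} + \left(- \frac{49058}{-38479} + \frac{123618}{-66560}\right)\right) + K} = \sqrt{\left(\frac{115 + 206 \left(-121\right)}{412 \left(-121\right)} + \left(- \frac{49058}{-38479} + \frac{123618}{-66560}\right)\right) + 203385} = \sqrt{\left(\frac{1}{412} \left(- \frac{1}{121}\right) \left(115 - 24926\right) + \left(\left(-49058\right) \left(- \frac{1}{38479}\right) + 123618 \left(- \frac{1}{66560}\right)\right)\right) + 203385} = \sqrt{\left(\frac{1}{412} \left(- \frac{1}{121}\right) \left(-24811\right) + \left(\frac{49058}{38479} - \frac{61809}{33280}\right)\right) + 203385} = \sqrt{\left(\frac{24811}{49852} - \frac{745698271}{1280581120}\right) + 203385} = \sqrt{- \frac{1350513009393}{15959882498560} + 203385} = \sqrt{\frac{3245999351456616207}{15959882498560}} = \frac{\sqrt{1672448613108521418040358670}}{90681150560}$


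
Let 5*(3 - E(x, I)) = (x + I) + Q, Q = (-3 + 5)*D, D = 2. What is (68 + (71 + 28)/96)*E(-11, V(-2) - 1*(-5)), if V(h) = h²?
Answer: 28717/160 ≈ 179.48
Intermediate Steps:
Q = 4 (Q = (-3 + 5)*2 = 2*2 = 4)
E(x, I) = 11/5 - I/5 - x/5 (E(x, I) = 3 - ((x + I) + 4)/5 = 3 - ((I + x) + 4)/5 = 3 - (4 + I + x)/5 = 3 + (-⅘ - I/5 - x/5) = 11/5 - I/5 - x/5)
(68 + (71 + 28)/96)*E(-11, V(-2) - 1*(-5)) = (68 + (71 + 28)/96)*(11/5 - ((-2)² - 1*(-5))/5 - ⅕*(-11)) = (68 + 99*(1/96))*(11/5 - (4 + 5)/5 + 11/5) = (68 + 33/32)*(11/5 - ⅕*9 + 11/5) = 2209*(11/5 - 9/5 + 11/5)/32 = (2209/32)*(13/5) = 28717/160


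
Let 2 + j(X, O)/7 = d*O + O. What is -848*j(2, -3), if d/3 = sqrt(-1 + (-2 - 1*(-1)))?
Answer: 29680 + 53424*I*sqrt(2) ≈ 29680.0 + 75553.0*I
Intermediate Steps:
d = 3*I*sqrt(2) (d = 3*sqrt(-1 + (-2 - 1*(-1))) = 3*sqrt(-1 + (-2 + 1)) = 3*sqrt(-1 - 1) = 3*sqrt(-2) = 3*(I*sqrt(2)) = 3*I*sqrt(2) ≈ 4.2426*I)
j(X, O) = -14 + 7*O + 21*I*O*sqrt(2) (j(X, O) = -14 + 7*((3*I*sqrt(2))*O + O) = -14 + 7*(3*I*O*sqrt(2) + O) = -14 + 7*(O + 3*I*O*sqrt(2)) = -14 + (7*O + 21*I*O*sqrt(2)) = -14 + 7*O + 21*I*O*sqrt(2))
-848*j(2, -3) = -848*(-14 + 7*(-3) + 21*I*(-3)*sqrt(2)) = -848*(-14 - 21 - 63*I*sqrt(2)) = -848*(-35 - 63*I*sqrt(2)) = 29680 + 53424*I*sqrt(2)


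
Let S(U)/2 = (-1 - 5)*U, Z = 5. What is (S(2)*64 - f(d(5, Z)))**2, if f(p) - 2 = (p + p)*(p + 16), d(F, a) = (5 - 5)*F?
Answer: 2365444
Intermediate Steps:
d(F, a) = 0 (d(F, a) = 0*F = 0)
S(U) = -12*U (S(U) = 2*((-1 - 5)*U) = 2*(-6*U) = -12*U)
f(p) = 2 + 2*p*(16 + p) (f(p) = 2 + (p + p)*(p + 16) = 2 + (2*p)*(16 + p) = 2 + 2*p*(16 + p))
(S(2)*64 - f(d(5, Z)))**2 = (-12*2*64 - (2 + 2*0**2 + 32*0))**2 = (-24*64 - (2 + 2*0 + 0))**2 = (-1536 - (2 + 0 + 0))**2 = (-1536 - 1*2)**2 = (-1536 - 2)**2 = (-1538)**2 = 2365444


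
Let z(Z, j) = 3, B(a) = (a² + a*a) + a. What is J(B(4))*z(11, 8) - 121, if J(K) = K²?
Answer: 3767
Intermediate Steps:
B(a) = a + 2*a² (B(a) = (a² + a²) + a = 2*a² + a = a + 2*a²)
J(B(4))*z(11, 8) - 121 = (4*(1 + 2*4))²*3 - 121 = (4*(1 + 8))²*3 - 121 = (4*9)²*3 - 121 = 36²*3 - 121 = 1296*3 - 121 = 3888 - 121 = 3767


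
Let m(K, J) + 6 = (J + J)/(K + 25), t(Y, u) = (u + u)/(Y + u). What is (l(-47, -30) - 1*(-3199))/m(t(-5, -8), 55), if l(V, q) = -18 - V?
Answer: -25017/14 ≈ -1786.9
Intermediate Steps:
t(Y, u) = 2*u/(Y + u) (t(Y, u) = (2*u)/(Y + u) = 2*u/(Y + u))
m(K, J) = -6 + 2*J/(25 + K) (m(K, J) = -6 + (J + J)/(K + 25) = -6 + (2*J)/(25 + K) = -6 + 2*J/(25 + K))
(l(-47, -30) - 1*(-3199))/m(t(-5, -8), 55) = ((-18 - 1*(-47)) - 1*(-3199))/((2*(-75 + 55 - 6*(-8)/(-5 - 8))/(25 + 2*(-8)/(-5 - 8)))) = ((-18 + 47) + 3199)/((2*(-75 + 55 - 6*(-8)/(-13))/(25 + 2*(-8)/(-13)))) = (29 + 3199)/((2*(-75 + 55 - 6*(-8)*(-1)/13)/(25 + 2*(-8)*(-1/13)))) = 3228/((2*(-75 + 55 - 3*16/13)/(25 + 16/13))) = 3228/((2*(-75 + 55 - 48/13)/(341/13))) = 3228/((2*(13/341)*(-308/13))) = 3228/(-56/31) = 3228*(-31/56) = -25017/14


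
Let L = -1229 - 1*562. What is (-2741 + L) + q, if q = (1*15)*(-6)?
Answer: -4622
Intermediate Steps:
L = -1791 (L = -1229 - 562 = -1791)
q = -90 (q = 15*(-6) = -90)
(-2741 + L) + q = (-2741 - 1791) - 90 = -4532 - 90 = -4622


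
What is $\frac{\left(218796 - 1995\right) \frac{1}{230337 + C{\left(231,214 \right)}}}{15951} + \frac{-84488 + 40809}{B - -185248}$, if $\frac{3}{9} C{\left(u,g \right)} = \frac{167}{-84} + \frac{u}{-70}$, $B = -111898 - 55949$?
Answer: $- \frac{576033331239589}{229487663407631} \approx -2.5101$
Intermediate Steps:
$B = -167847$
$C{\left(u,g \right)} = - \frac{167}{28} - \frac{3 u}{70}$ ($C{\left(u,g \right)} = 3 \left(\frac{167}{-84} + \frac{u}{-70}\right) = 3 \left(167 \left(- \frac{1}{84}\right) + u \left(- \frac{1}{70}\right)\right) = 3 \left(- \frac{167}{84} - \frac{u}{70}\right) = - \frac{167}{28} - \frac{3 u}{70}$)
$\frac{\left(218796 - 1995\right) \frac{1}{230337 + C{\left(231,214 \right)}}}{15951} + \frac{-84488 + 40809}{B - -185248} = \frac{\left(218796 - 1995\right) \frac{1}{230337 - \frac{2221}{140}}}{15951} + \frac{-84488 + 40809}{-167847 - -185248} = \frac{216801}{230337 - \frac{2221}{140}} \cdot \frac{1}{15951} - \frac{43679}{-167847 + 185248} = \frac{216801}{230337 - \frac{2221}{140}} \cdot \frac{1}{15951} - \frac{43679}{17401} = \frac{216801}{\frac{32244959}{140}} \cdot \frac{1}{15951} - \frac{43679}{17401} = 216801 \cdot \frac{140}{32244959} \cdot \frac{1}{15951} - \frac{43679}{17401} = \frac{30352140}{32244959} \cdot \frac{1}{15951} - \frac{43679}{17401} = \frac{778260}{13188188231} - \frac{43679}{17401} = - \frac{576033331239589}{229487663407631}$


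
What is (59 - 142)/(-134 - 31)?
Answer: 83/165 ≈ 0.50303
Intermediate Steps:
(59 - 142)/(-134 - 31) = -83/(-165) = -1/165*(-83) = 83/165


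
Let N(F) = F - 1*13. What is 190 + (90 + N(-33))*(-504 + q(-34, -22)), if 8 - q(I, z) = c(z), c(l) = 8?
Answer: -21986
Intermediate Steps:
q(I, z) = 0 (q(I, z) = 8 - 1*8 = 8 - 8 = 0)
N(F) = -13 + F (N(F) = F - 13 = -13 + F)
190 + (90 + N(-33))*(-504 + q(-34, -22)) = 190 + (90 + (-13 - 33))*(-504 + 0) = 190 + (90 - 46)*(-504) = 190 + 44*(-504) = 190 - 22176 = -21986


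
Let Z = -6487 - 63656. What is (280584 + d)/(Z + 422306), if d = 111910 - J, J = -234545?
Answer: 89577/50309 ≈ 1.7805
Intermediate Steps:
Z = -70143
d = 346455 (d = 111910 - 1*(-234545) = 111910 + 234545 = 346455)
(280584 + d)/(Z + 422306) = (280584 + 346455)/(-70143 + 422306) = 627039/352163 = 627039*(1/352163) = 89577/50309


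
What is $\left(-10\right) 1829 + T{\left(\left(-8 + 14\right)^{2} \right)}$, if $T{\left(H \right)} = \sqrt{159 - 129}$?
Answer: $-18290 + \sqrt{30} \approx -18285.0$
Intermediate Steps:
$T{\left(H \right)} = \sqrt{30}$
$\left(-10\right) 1829 + T{\left(\left(-8 + 14\right)^{2} \right)} = \left(-10\right) 1829 + \sqrt{30} = -18290 + \sqrt{30}$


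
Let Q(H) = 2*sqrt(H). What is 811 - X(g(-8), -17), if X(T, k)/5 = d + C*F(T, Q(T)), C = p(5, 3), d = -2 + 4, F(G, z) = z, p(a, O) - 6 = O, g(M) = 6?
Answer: 801 - 90*sqrt(6) ≈ 580.55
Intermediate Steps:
p(a, O) = 6 + O
d = 2
C = 9 (C = 6 + 3 = 9)
X(T, k) = 10 + 90*sqrt(T) (X(T, k) = 5*(2 + 9*(2*sqrt(T))) = 5*(2 + 18*sqrt(T)) = 10 + 90*sqrt(T))
811 - X(g(-8), -17) = 811 - (10 + 90*sqrt(6)) = 811 + (-10 - 90*sqrt(6)) = 801 - 90*sqrt(6)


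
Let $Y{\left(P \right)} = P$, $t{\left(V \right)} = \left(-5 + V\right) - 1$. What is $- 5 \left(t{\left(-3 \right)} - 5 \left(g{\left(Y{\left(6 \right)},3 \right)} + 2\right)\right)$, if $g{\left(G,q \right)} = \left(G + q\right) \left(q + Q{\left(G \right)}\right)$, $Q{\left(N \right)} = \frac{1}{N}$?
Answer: $\frac{1615}{2} \approx 807.5$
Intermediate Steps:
$t{\left(V \right)} = -6 + V$
$g{\left(G,q \right)} = \left(G + q\right) \left(q + \frac{1}{G}\right)$
$- 5 \left(t{\left(-3 \right)} - 5 \left(g{\left(Y{\left(6 \right)},3 \right)} + 2\right)\right) = - 5 \left(\left(-6 - 3\right) - 5 \left(\left(1 + 3^{2} + 6 \cdot 3 + \frac{3}{6}\right) + 2\right)\right) = - 5 \left(-9 - 5 \left(\left(1 + 9 + 18 + 3 \cdot \frac{1}{6}\right) + 2\right)\right) = - 5 \left(-9 - 5 \left(\left(1 + 9 + 18 + \frac{1}{2}\right) + 2\right)\right) = - 5 \left(-9 - 5 \left(\frac{57}{2} + 2\right)\right) = - 5 \left(-9 - \frac{305}{2}\right) = \left(-5\right) \left(- \frac{323}{2}\right) = \frac{1615}{2}$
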